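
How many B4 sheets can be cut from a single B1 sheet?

Each ISO step halves the sheet: 1 × B1 → 2 × B2 → 4 × B3 → 8 × B4
From B1 to B4 is 3 halving steps: 2^3 = 8.

8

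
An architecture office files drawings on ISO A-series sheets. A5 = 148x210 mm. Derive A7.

74 × 105 mm

A6: ⌊210/2⌋ × 148 = 105 × 148 mm
A7: ⌊148/2⌋ × 105 = 74 × 105 mm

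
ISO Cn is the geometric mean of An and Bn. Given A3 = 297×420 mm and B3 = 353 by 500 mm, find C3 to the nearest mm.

324 × 458 mm

Short side: √(297 · 353) = √104841 ≈ 323.8 → 324 mm
Long side: √(420 · 500) = √210000 ≈ 458.3 → 458 mm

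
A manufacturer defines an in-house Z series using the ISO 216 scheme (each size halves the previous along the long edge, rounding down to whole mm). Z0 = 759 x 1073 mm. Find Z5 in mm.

Z1 = 536 × 759 mm (from Z0 by 1 halving).
Z2: ⌊759/2⌋ × 536 = 379 × 536 mm
Z3: ⌊536/2⌋ × 379 = 268 × 379 mm
Z4: ⌊379/2⌋ × 268 = 189 × 268 mm
Z5: ⌊268/2⌋ × 189 = 134 × 189 mm

134 × 189 mm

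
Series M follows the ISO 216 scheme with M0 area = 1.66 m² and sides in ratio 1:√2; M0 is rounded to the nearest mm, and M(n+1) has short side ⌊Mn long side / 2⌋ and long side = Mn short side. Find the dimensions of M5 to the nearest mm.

Let M0's short side be w mm. w · w√2 = 1.66 m² = 1,660,000 mm², so w ≈ 1083.4 mm and w√2 ≈ 1532.2 mm → M0 = 1083 × 1532 mm.
M1: ⌊1532/2⌋ × 1083 = 766 × 1083 mm
M2: ⌊1083/2⌋ × 766 = 541 × 766 mm
M3: ⌊766/2⌋ × 541 = 383 × 541 mm
M4: ⌊541/2⌋ × 383 = 270 × 383 mm
M5: ⌊383/2⌋ × 270 = 191 × 270 mm

191 × 270 mm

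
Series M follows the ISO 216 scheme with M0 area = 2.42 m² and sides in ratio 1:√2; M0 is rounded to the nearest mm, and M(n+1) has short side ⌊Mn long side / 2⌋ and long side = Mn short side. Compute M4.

327 × 462 mm

Let M0's short side be w mm. w · w√2 = 2.42 m² = 2,420,000 mm², so w ≈ 1308.1 mm and w√2 ≈ 1850.0 mm → M0 = 1308 × 1850 mm.
M1: ⌊1850/2⌋ × 1308 = 925 × 1308 mm
M2: ⌊1308/2⌋ × 925 = 654 × 925 mm
M3: ⌊925/2⌋ × 654 = 462 × 654 mm
M4: ⌊654/2⌋ × 462 = 327 × 462 mm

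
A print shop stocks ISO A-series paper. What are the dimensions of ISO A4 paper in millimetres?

A0 = 841 × 1189 mm (A0 has area 1 m², aspect 1:√2).
A1: ⌊1189/2⌋ × 841 = 594 × 841 mm
A2: ⌊841/2⌋ × 594 = 420 × 594 mm
A3: ⌊594/2⌋ × 420 = 297 × 420 mm
A4: ⌊420/2⌋ × 297 = 210 × 297 mm

210 × 297 mm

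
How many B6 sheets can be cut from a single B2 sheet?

B2 = 500 × 707 mm; B6 = 125 × 176 mm.
Each halving step doubles the count; 4 steps from B2 to B6.
2^4 = 16.

16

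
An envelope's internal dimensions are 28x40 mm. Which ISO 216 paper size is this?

Aspect ratio 40/28 ≈ 1.429 — close to the ISO √2 ≈ 1.414.
In the C-series (envelope sizes, between A and B): C10 = 28 × 40 mm.

C10 (28 × 40 mm)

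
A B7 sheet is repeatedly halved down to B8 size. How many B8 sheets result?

Each ISO step halves the sheet: 1 × B7 → 2 × B8
From B7 to B8 is 1 halving step: 2^1 = 2.

2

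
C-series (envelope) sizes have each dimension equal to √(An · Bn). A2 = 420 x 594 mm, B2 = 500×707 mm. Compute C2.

458 × 648 mm

Short side: √(420 · 500) = √210000 ≈ 458.3 → 458 mm
Long side: √(594 · 707) = √419958 ≈ 648.0 → 648 mm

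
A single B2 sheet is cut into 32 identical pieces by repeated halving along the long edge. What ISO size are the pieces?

B7

32 = 2^5, so 5 halving steps.
B2 → B3 → … → B7 after 5 steps.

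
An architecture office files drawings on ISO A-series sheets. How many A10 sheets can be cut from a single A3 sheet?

128

Each ISO step halves the sheet: 1 × A3 → 2 × A4 → 4 × A5 → 8 × A6 → …
From A3 to A10 is 7 halving steps: 2^7 = 128.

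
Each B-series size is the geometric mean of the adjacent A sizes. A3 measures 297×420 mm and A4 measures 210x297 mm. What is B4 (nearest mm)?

Short side: √(297 · 210) = √62370 ≈ 249.7 → 250 mm
Long side: √(420 · 297) = √124740 ≈ 353.2 → 353 mm

250 × 353 mm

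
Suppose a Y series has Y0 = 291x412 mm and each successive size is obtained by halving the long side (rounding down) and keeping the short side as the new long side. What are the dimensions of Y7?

Y1 = 206 × 291 mm (from Y0 by 1 halving).
Y2: ⌊291/2⌋ × 206 = 145 × 206 mm
Y3: ⌊206/2⌋ × 145 = 103 × 145 mm
Y4: ⌊145/2⌋ × 103 = 72 × 103 mm
Y5: ⌊103/2⌋ × 72 = 51 × 72 mm
Y6: ⌊72/2⌋ × 51 = 36 × 51 mm
Y7: ⌊51/2⌋ × 36 = 25 × 36 mm

25 × 36 mm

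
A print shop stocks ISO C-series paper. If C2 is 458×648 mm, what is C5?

162 × 229 mm

C3: ⌊648/2⌋ × 458 = 324 × 458 mm
C4: ⌊458/2⌋ × 324 = 229 × 324 mm
C5: ⌊324/2⌋ × 229 = 162 × 229 mm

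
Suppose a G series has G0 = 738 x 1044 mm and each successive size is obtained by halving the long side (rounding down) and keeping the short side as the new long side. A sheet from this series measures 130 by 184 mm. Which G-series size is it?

G5

G0: 738 × 1044 mm
G1: 522 × 738 mm
G2: 369 × 522 mm
G3: 261 × 369 mm
G4: 184 × 261 mm
G5: 130 × 184 mm
G6: 92 × 130 mm
→ matches G5.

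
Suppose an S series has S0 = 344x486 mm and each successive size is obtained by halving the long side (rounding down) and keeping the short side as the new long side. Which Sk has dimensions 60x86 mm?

S5

S0: 344 × 486 mm
S1: 243 × 344 mm
S2: 172 × 243 mm
S3: 121 × 172 mm
S4: 86 × 121 mm
S5: 60 × 86 mm
S6: 43 × 60 mm
→ matches S5.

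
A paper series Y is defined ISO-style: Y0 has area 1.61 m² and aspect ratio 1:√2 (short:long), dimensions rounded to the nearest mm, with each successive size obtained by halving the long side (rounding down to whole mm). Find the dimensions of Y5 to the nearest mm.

Let Y0's short side be w mm. w · w√2 = 1.61 m² = 1,610,000 mm², so w ≈ 1067.0 mm and w√2 ≈ 1508.9 mm → Y0 = 1067 × 1509 mm.
Y1: ⌊1509/2⌋ × 1067 = 754 × 1067 mm
Y2: ⌊1067/2⌋ × 754 = 533 × 754 mm
Y3: ⌊754/2⌋ × 533 = 377 × 533 mm
Y4: ⌊533/2⌋ × 377 = 266 × 377 mm
Y5: ⌊377/2⌋ × 266 = 188 × 266 mm

188 × 266 mm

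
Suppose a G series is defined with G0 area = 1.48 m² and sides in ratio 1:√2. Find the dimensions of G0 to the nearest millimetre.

Let the short side be w mm. Then w · w√2 = 1.48 m² = 1,480,000 mm².
w² = 1,480,000/√2, so w ≈ 1023.0 mm; long side = w√2 ≈ 1446.7 mm.

1023 × 1447 mm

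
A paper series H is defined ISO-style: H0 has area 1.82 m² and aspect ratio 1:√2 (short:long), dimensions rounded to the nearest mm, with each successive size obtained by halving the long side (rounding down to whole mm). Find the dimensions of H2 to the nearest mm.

567 × 802 mm

Let H0's short side be w mm. w · w√2 = 1.82 m² = 1,820,000 mm², so w ≈ 1134.4 mm and w√2 ≈ 1604.3 mm → H0 = 1134 × 1604 mm.
H1: ⌊1604/2⌋ × 1134 = 802 × 1134 mm
H2: ⌊1134/2⌋ × 802 = 567 × 802 mm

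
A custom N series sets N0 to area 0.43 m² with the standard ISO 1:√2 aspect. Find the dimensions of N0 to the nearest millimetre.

551 × 780 mm

Let the short side be w mm. Then w · w√2 = 0.43 m² = 430,000 mm².
w² = 430,000/√2, so w ≈ 551.4 mm; long side = w√2 ≈ 779.8 mm.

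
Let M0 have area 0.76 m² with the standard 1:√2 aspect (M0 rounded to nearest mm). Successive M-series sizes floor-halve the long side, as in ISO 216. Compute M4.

183 × 259 mm

Let M0's short side be w mm. w · w√2 = 0.76 m² = 760,000 mm², so w ≈ 733.1 mm and w√2 ≈ 1036.7 mm → M0 = 733 × 1037 mm.
M1: ⌊1037/2⌋ × 733 = 518 × 733 mm
M2: ⌊733/2⌋ × 518 = 366 × 518 mm
M3: ⌊518/2⌋ × 366 = 259 × 366 mm
M4: ⌊366/2⌋ × 259 = 183 × 259 mm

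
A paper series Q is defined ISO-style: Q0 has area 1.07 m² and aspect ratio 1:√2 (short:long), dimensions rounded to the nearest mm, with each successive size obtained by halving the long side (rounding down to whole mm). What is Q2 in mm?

435 × 615 mm

Let Q0's short side be w mm. w · w√2 = 1.07 m² = 1,070,000 mm², so w ≈ 869.8 mm and w√2 ≈ 1230.1 mm → Q0 = 870 × 1230 mm.
Q1: ⌊1230/2⌋ × 870 = 615 × 870 mm
Q2: ⌊870/2⌋ × 615 = 435 × 615 mm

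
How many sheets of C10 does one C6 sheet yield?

C6 = 114 × 162 mm; C10 = 28 × 40 mm.
Each halving step doubles the count; 4 steps from C6 to C10.
2^4 = 16.

16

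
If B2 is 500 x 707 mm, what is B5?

B3: ⌊707/2⌋ × 500 = 353 × 500 mm
B4: ⌊500/2⌋ × 353 = 250 × 353 mm
B5: ⌊353/2⌋ × 250 = 176 × 250 mm

176 × 250 mm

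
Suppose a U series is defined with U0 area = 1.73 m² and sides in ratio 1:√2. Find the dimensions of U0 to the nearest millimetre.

1106 × 1564 mm

Let the short side be w mm. Then w · w√2 = 1.73 m² = 1,730,000 mm².
w² = 1,730,000/√2, so w ≈ 1106.0 mm; long side = w√2 ≈ 1564.2 mm.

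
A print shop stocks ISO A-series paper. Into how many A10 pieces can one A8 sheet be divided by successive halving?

4

Each ISO step halves the sheet: 1 × A8 → 2 × A9 → 4 × A10
From A8 to A10 is 2 halving steps: 2^2 = 4.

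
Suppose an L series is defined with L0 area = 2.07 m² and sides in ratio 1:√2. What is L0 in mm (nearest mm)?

1210 × 1711 mm

Let the short side be w mm. Then w · w√2 = 2.07 m² = 2,070,000 mm².
w² = 2,070,000/√2, so w ≈ 1209.8 mm; long side = w√2 ≈ 1711.0 mm.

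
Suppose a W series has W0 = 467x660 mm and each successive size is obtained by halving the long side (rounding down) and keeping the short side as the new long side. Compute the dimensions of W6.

58 × 82 mm

W1: ⌊660/2⌋ × 467 = 330 × 467 mm
W2: ⌊467/2⌋ × 330 = 233 × 330 mm
W3: ⌊330/2⌋ × 233 = 165 × 233 mm
W4: ⌊233/2⌋ × 165 = 116 × 165 mm
W5: ⌊165/2⌋ × 116 = 82 × 116 mm
W6: ⌊116/2⌋ × 82 = 58 × 82 mm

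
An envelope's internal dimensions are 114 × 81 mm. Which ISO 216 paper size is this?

Aspect ratio 114/81 ≈ 1.407 — close to the ISO √2 ≈ 1.414.
In the C-series (envelope sizes, between A and B): C7 = 81 × 114 mm.

C7 (81 × 114 mm)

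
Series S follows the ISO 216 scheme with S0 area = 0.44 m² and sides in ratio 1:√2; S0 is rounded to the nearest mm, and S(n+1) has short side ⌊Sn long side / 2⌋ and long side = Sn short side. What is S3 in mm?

Let S0's short side be w mm. w · w√2 = 0.44 m² = 440,000 mm², so w ≈ 557.8 mm and w√2 ≈ 788.8 mm → S0 = 558 × 789 mm.
S1: ⌊789/2⌋ × 558 = 394 × 558 mm
S2: ⌊558/2⌋ × 394 = 279 × 394 mm
S3: ⌊394/2⌋ × 279 = 197 × 279 mm

197 × 279 mm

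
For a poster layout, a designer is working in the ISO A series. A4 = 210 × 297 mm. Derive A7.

74 × 105 mm

A5: ⌊297/2⌋ × 210 = 148 × 210 mm
A6: ⌊210/2⌋ × 148 = 105 × 148 mm
A7: ⌊148/2⌋ × 105 = 74 × 105 mm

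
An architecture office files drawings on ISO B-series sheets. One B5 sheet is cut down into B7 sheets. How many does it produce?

B5 = 176 × 250 mm; B7 = 88 × 125 mm.
Each halving step doubles the count; 2 steps from B5 to B7.
2^2 = 4.

4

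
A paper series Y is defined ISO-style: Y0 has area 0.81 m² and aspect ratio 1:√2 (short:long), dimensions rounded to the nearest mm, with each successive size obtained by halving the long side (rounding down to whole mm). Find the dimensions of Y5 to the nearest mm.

Let Y0's short side be w mm. w · w√2 = 0.81 m² = 810,000 mm², so w ≈ 756.8 mm and w√2 ≈ 1070.3 mm → Y0 = 757 × 1070 mm.
Y1: ⌊1070/2⌋ × 757 = 535 × 757 mm
Y2: ⌊757/2⌋ × 535 = 378 × 535 mm
Y3: ⌊535/2⌋ × 378 = 267 × 378 mm
Y4: ⌊378/2⌋ × 267 = 189 × 267 mm
Y5: ⌊267/2⌋ × 189 = 133 × 189 mm

133 × 189 mm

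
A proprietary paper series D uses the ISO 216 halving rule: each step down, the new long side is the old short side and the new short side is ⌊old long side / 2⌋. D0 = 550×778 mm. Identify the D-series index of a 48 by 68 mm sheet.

D7

D0: 550 × 778 mm
D1: 389 × 550 mm
D2: 275 × 389 mm
D3: 194 × 275 mm
D4: 137 × 194 mm
D5: 97 × 137 mm
D6: 68 × 97 mm
D7: 48 × 68 mm
D8: 34 × 48 mm
→ matches D7.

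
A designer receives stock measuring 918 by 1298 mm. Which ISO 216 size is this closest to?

C0 (917 × 1297 mm)

Aspect ratio 1298/918 ≈ 1.414 — close to the ISO √2 ≈ 1.414.
In the C-series (envelope sizes, between A and B): C0 = 917 × 1297 mm.
Off by 2 mm total — nearest standard size.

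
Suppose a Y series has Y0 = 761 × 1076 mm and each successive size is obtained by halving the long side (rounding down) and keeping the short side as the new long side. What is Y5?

Y1: ⌊1076/2⌋ × 761 = 538 × 761 mm
Y2: ⌊761/2⌋ × 538 = 380 × 538 mm
Y3: ⌊538/2⌋ × 380 = 269 × 380 mm
Y4: ⌊380/2⌋ × 269 = 190 × 269 mm
Y5: ⌊269/2⌋ × 190 = 134 × 190 mm

134 × 190 mm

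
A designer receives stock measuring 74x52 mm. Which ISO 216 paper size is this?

A8 (52 × 74 mm)

Aspect ratio 74/52 ≈ 1.423 — close to the ISO √2 ≈ 1.414.
In the A-series (A0 area = 1 m²): A8 = 52 × 74 mm.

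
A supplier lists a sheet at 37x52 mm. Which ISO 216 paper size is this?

Aspect ratio 52/37 ≈ 1.405 — close to the ISO √2 ≈ 1.414.
In the A-series (A0 area = 1 m²): A9 = 37 × 52 mm.

A9 (37 × 52 mm)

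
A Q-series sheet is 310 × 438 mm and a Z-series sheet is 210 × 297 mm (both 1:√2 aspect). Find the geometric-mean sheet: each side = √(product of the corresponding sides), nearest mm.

255 × 361 mm

Short side: √(310 · 210) = √65100 ≈ 255.1 → 255 mm
Long side: √(438 · 297) = √130086 ≈ 360.7 → 361 mm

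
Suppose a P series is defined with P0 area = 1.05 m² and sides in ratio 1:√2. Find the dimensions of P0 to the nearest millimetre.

Let the short side be w mm. Then w · w√2 = 1.05 m² = 1,050,000 mm².
w² = 1,050,000/√2, so w ≈ 861.7 mm; long side = w√2 ≈ 1218.6 mm.

862 × 1219 mm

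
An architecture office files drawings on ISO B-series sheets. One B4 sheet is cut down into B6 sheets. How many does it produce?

B4 = 250 × 353 mm; B6 = 125 × 176 mm.
Each halving step doubles the count; 2 steps from B4 to B6.
2^2 = 4.

4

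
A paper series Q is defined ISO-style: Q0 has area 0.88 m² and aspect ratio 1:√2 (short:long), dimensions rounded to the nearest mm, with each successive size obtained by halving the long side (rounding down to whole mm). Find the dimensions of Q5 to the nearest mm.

Let Q0's short side be w mm. w · w√2 = 0.88 m² = 880,000 mm², so w ≈ 788.8 mm and w√2 ≈ 1115.6 mm → Q0 = 789 × 1116 mm.
Q1: ⌊1116/2⌋ × 789 = 558 × 789 mm
Q2: ⌊789/2⌋ × 558 = 394 × 558 mm
Q3: ⌊558/2⌋ × 394 = 279 × 394 mm
Q4: ⌊394/2⌋ × 279 = 197 × 279 mm
Q5: ⌊279/2⌋ × 197 = 139 × 197 mm

139 × 197 mm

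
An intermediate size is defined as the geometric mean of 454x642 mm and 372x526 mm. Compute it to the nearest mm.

411 × 581 mm

Short side: √(454 · 372) = √168888 ≈ 411.0 → 411 mm
Long side: √(642 · 526) = √337692 ≈ 581.1 → 581 mm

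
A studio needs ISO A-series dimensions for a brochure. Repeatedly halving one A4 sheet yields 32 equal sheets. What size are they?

32 = 2^5, so 5 halving steps.
A4 → A5 → … → A9 after 5 steps.

A9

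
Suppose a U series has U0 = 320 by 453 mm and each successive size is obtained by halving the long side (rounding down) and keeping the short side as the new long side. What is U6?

40 × 56 mm

U1 = 226 × 320 mm (from U0 by 1 halving).
U2: ⌊320/2⌋ × 226 = 160 × 226 mm
U3: ⌊226/2⌋ × 160 = 113 × 160 mm
U4: ⌊160/2⌋ × 113 = 80 × 113 mm
U5: ⌊113/2⌋ × 80 = 56 × 80 mm
U6: ⌊80/2⌋ × 56 = 40 × 56 mm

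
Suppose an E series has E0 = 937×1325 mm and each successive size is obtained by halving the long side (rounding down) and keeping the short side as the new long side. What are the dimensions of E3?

331 × 468 mm

E1: ⌊1325/2⌋ × 937 = 662 × 937 mm
E2: ⌊937/2⌋ × 662 = 468 × 662 mm
E3: ⌊662/2⌋ × 468 = 331 × 468 mm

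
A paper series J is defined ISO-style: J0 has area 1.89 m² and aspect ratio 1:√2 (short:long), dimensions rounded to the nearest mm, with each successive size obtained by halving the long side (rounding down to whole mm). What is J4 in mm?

Let J0's short side be w mm. w · w√2 = 1.89 m² = 1,890,000 mm², so w ≈ 1156.0 mm and w√2 ≈ 1634.9 mm → J0 = 1156 × 1635 mm.
J1: ⌊1635/2⌋ × 1156 = 817 × 1156 mm
J2: ⌊1156/2⌋ × 817 = 578 × 817 mm
J3: ⌊817/2⌋ × 578 = 408 × 578 mm
J4: ⌊578/2⌋ × 408 = 289 × 408 mm

289 × 408 mm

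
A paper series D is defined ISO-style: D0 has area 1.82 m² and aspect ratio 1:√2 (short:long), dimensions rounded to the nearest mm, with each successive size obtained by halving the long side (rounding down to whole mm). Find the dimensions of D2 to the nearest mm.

567 × 802 mm

Let D0's short side be w mm. w · w√2 = 1.82 m² = 1,820,000 mm², so w ≈ 1134.4 mm and w√2 ≈ 1604.3 mm → D0 = 1134 × 1604 mm.
D1: ⌊1604/2⌋ × 1134 = 802 × 1134 mm
D2: ⌊1134/2⌋ × 802 = 567 × 802 mm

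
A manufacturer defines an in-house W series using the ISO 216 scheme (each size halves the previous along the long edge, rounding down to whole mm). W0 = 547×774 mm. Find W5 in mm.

W1 = 387 × 547 mm (from W0 by 1 halving).
W2: ⌊547/2⌋ × 387 = 273 × 387 mm
W3: ⌊387/2⌋ × 273 = 193 × 273 mm
W4: ⌊273/2⌋ × 193 = 136 × 193 mm
W5: ⌊193/2⌋ × 136 = 96 × 136 mm

96 × 136 mm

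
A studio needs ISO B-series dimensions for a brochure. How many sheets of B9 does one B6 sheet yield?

8

B6 = 125 × 176 mm; B9 = 44 × 62 mm.
Each halving step doubles the count; 3 steps from B6 to B9.
2^3 = 8.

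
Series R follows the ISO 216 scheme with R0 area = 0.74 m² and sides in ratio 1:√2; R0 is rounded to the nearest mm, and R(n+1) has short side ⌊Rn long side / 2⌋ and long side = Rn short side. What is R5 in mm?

127 × 180 mm

Let R0's short side be w mm. w · w√2 = 0.74 m² = 740,000 mm², so w ≈ 723.4 mm and w√2 ≈ 1023.0 mm → R0 = 723 × 1023 mm.
R1: ⌊1023/2⌋ × 723 = 511 × 723 mm
R2: ⌊723/2⌋ × 511 = 361 × 511 mm
R3: ⌊511/2⌋ × 361 = 255 × 361 mm
R4: ⌊361/2⌋ × 255 = 180 × 255 mm
R5: ⌊255/2⌋ × 180 = 127 × 180 mm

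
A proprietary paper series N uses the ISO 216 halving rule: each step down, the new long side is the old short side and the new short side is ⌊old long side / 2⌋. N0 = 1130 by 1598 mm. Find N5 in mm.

N1 = 799 × 1130 mm (from N0 by 1 halving).
N2: ⌊1130/2⌋ × 799 = 565 × 799 mm
N3: ⌊799/2⌋ × 565 = 399 × 565 mm
N4: ⌊565/2⌋ × 399 = 282 × 399 mm
N5: ⌊399/2⌋ × 282 = 199 × 282 mm

199 × 282 mm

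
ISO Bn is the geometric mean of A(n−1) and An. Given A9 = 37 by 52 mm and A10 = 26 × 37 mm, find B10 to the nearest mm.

31 × 44 mm

Short side: √(37 · 26) = √962 ≈ 31.0 → 31 mm
Long side: √(52 · 37) = √1924 ≈ 43.9 → 44 mm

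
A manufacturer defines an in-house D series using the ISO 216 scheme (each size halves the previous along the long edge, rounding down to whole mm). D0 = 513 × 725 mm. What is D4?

D1: ⌊725/2⌋ × 513 = 362 × 513 mm
D2: ⌊513/2⌋ × 362 = 256 × 362 mm
D3: ⌊362/2⌋ × 256 = 181 × 256 mm
D4: ⌊256/2⌋ × 181 = 128 × 181 mm

128 × 181 mm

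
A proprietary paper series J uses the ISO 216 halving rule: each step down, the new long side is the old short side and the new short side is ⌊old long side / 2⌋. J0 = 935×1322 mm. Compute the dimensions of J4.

233 × 330 mm

J1: ⌊1322/2⌋ × 935 = 661 × 935 mm
J2: ⌊935/2⌋ × 661 = 467 × 661 mm
J3: ⌊661/2⌋ × 467 = 330 × 467 mm
J4: ⌊467/2⌋ × 330 = 233 × 330 mm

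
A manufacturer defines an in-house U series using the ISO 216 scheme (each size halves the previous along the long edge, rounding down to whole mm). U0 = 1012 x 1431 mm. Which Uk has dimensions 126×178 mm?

U0: 1012 × 1431 mm
U1: 715 × 1012 mm
U2: 506 × 715 mm
U3: 357 × 506 mm
U4: 253 × 357 mm
U5: 178 × 253 mm
U6: 126 × 178 mm
U7: 89 × 126 mm
→ matches U6.

U6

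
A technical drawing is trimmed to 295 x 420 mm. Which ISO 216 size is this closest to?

Aspect ratio 420/295 ≈ 1.424 — close to the ISO √2 ≈ 1.414.
In the A-series (A0 area = 1 m²): A3 = 297 × 420 mm.
Off by 2 mm total — nearest standard size.

A3 (297 × 420 mm)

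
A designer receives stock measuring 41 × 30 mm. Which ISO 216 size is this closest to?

C10 (28 × 40 mm)

Aspect ratio 41/30 ≈ 1.367 (ISO target is √2 ≈ 1.414).
In the C-series (envelope sizes, between A and B): C10 = 28 × 40 mm.
Off by 3 mm total — nearest standard size.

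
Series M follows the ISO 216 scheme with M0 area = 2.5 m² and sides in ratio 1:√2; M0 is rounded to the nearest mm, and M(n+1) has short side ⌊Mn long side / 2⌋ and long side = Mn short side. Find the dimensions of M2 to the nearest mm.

Let M0's short side be w mm. w · w√2 = 2.5 m² = 2,500,000 mm², so w ≈ 1329.6 mm and w√2 ≈ 1880.3 mm → M0 = 1330 × 1880 mm.
M1: ⌊1880/2⌋ × 1330 = 940 × 1330 mm
M2: ⌊1330/2⌋ × 940 = 665 × 940 mm

665 × 940 mm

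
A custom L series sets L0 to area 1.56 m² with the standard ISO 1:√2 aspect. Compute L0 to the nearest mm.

1050 × 1485 mm

Let the short side be w mm. Then w · w√2 = 1.56 m² = 1,560,000 mm².
w² = 1,560,000/√2, so w ≈ 1050.3 mm; long side = w√2 ≈ 1485.3 mm.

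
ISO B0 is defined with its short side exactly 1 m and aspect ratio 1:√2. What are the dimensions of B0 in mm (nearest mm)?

1000 × 1414 mm

Short side = 1000 mm; long side = 1000√2 ≈ 1414.2 mm.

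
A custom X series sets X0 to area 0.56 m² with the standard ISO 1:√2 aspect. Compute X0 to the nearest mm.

Let the short side be w mm. Then w · w√2 = 0.56 m² = 560,000 mm².
w² = 560,000/√2, so w ≈ 629.3 mm; long side = w√2 ≈ 889.9 mm.

629 × 890 mm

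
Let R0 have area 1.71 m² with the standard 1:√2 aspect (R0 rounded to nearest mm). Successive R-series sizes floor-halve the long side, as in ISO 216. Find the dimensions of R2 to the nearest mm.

Let R0's short side be w mm. w · w√2 = 1.71 m² = 1,710,000 mm², so w ≈ 1099.6 mm and w√2 ≈ 1555.1 mm → R0 = 1100 × 1555 mm.
R1: ⌊1555/2⌋ × 1100 = 777 × 1100 mm
R2: ⌊1100/2⌋ × 777 = 550 × 777 mm

550 × 777 mm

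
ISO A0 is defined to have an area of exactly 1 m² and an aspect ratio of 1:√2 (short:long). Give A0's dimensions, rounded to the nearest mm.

Let the short side be w mm. Then the long side is w√2 and w · w√2 = 10⁶ mm².
w² = 10⁶/√2, so w = 1000 / 2^(1/4) ≈ 840.9 mm; long side = 1000 · 2^(1/4) ≈ 1189.2 mm.

841 × 1189 mm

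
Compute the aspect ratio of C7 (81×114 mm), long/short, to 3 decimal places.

1.407

114 / 81 = 1.407
ISO 216 targets √2 ≈ 1.414; the -0.007 deviation is from mm rounding.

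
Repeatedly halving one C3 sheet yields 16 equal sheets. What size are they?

16 = 2^4, so 4 halving steps.
C3 → C4 → … → C7 after 4 steps.

C7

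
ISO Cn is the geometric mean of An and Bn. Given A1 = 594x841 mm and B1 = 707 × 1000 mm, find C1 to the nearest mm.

648 × 917 mm

Short side: √(594 · 707) = √419958 ≈ 648.0 → 648 mm
Long side: √(841 · 1000) = √841000 ≈ 917.1 → 917 mm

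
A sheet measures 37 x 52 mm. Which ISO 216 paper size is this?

A9 (37 × 52 mm)

Aspect ratio 52/37 ≈ 1.405 — close to the ISO √2 ≈ 1.414.
In the A-series (A0 area = 1 m²): A9 = 37 × 52 mm.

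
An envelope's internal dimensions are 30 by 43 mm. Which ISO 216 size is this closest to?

Aspect ratio 43/30 ≈ 1.433 (ISO target is √2 ≈ 1.414).
In the B-series (B0 = 1000 × 1414 mm): B10 = 31 × 44 mm.
Off by 2 mm total — nearest standard size.

B10 (31 × 44 mm)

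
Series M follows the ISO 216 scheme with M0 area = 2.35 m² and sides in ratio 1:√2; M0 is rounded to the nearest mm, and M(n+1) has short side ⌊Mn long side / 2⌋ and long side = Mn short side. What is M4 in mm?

Let M0's short side be w mm. w · w√2 = 2.35 m² = 2,350,000 mm², so w ≈ 1289.1 mm and w√2 ≈ 1823.0 mm → M0 = 1289 × 1823 mm.
M1: ⌊1823/2⌋ × 1289 = 911 × 1289 mm
M2: ⌊1289/2⌋ × 911 = 644 × 911 mm
M3: ⌊911/2⌋ × 644 = 455 × 644 mm
M4: ⌊644/2⌋ × 455 = 322 × 455 mm

322 × 455 mm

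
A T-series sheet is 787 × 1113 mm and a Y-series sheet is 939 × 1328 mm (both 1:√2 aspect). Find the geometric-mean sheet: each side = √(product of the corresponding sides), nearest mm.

860 × 1216 mm

Short side: √(787 · 939) = √738993 ≈ 859.6 → 860 mm
Long side: √(1113 · 1328) = √1478064 ≈ 1215.8 → 1216 mm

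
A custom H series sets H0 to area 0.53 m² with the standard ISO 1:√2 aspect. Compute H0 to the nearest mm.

Let the short side be w mm. Then w · w√2 = 0.53 m² = 530,000 mm².
w² = 530,000/√2, so w ≈ 612.2 mm; long side = w√2 ≈ 865.8 mm.

612 × 866 mm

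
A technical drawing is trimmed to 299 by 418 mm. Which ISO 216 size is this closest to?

Aspect ratio 418/299 ≈ 1.398 (ISO target is √2 ≈ 1.414).
In the A-series (A0 area = 1 m²): A3 = 297 × 420 mm.
Off by 4 mm total — nearest standard size.

A3 (297 × 420 mm)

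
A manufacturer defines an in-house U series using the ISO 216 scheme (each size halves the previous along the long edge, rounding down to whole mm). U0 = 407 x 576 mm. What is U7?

U1 = 288 × 407 mm (from U0 by 1 halving).
U2: ⌊407/2⌋ × 288 = 203 × 288 mm
U3: ⌊288/2⌋ × 203 = 144 × 203 mm
U4: ⌊203/2⌋ × 144 = 101 × 144 mm
U5: ⌊144/2⌋ × 101 = 72 × 101 mm
U6: ⌊101/2⌋ × 72 = 50 × 72 mm
U7: ⌊72/2⌋ × 50 = 36 × 50 mm

36 × 50 mm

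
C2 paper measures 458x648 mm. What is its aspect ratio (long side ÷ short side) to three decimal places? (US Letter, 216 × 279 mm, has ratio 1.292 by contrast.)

1.415

648 / 458 = 1.415
Matches √2 ≈ 1.414 — the ISO 216 defining ratio.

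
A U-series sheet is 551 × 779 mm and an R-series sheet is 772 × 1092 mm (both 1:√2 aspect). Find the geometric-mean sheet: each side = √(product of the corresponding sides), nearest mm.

652 × 922 mm

Short side: √(551 · 772) = √425372 ≈ 652.2 → 652 mm
Long side: √(779 · 1092) = √850668 ≈ 922.3 → 922 mm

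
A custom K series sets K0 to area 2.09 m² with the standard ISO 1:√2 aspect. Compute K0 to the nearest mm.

Let the short side be w mm. Then w · w√2 = 2.09 m² = 2,090,000 mm².
w² = 2,090,000/√2, so w ≈ 1215.7 mm; long side = w√2 ≈ 1719.2 mm.

1216 × 1719 mm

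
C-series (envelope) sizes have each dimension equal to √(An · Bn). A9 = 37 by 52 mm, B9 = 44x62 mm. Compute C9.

Short side: √(37 · 44) = √1628 ≈ 40.3 → 40 mm
Long side: √(52 · 62) = √3224 ≈ 56.8 → 57 mm

40 × 57 mm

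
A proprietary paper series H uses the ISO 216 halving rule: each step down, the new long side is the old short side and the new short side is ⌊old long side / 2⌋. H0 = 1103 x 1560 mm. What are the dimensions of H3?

H1: ⌊1560/2⌋ × 1103 = 780 × 1103 mm
H2: ⌊1103/2⌋ × 780 = 551 × 780 mm
H3: ⌊780/2⌋ × 551 = 390 × 551 mm

390 × 551 mm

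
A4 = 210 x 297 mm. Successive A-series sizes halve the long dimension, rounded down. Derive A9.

37 × 52 mm

A5: ⌊297/2⌋ × 210 = 148 × 210 mm
A6: ⌊210/2⌋ × 148 = 105 × 148 mm
A7: ⌊148/2⌋ × 105 = 74 × 105 mm
A8: ⌊105/2⌋ × 74 = 52 × 74 mm
A9: ⌊74/2⌋ × 52 = 37 × 52 mm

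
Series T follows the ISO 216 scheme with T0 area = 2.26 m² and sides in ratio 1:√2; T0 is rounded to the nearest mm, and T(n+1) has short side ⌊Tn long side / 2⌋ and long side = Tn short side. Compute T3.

447 × 632 mm

Let T0's short side be w mm. w · w√2 = 2.26 m² = 2,260,000 mm², so w ≈ 1264.1 mm and w√2 ≈ 1787.8 mm → T0 = 1264 × 1788 mm.
T1: ⌊1788/2⌋ × 1264 = 894 × 1264 mm
T2: ⌊1264/2⌋ × 894 = 632 × 894 mm
T3: ⌊894/2⌋ × 632 = 447 × 632 mm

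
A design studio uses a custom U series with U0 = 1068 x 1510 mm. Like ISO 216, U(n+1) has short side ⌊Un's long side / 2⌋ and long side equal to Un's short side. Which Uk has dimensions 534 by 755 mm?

U2

U0: 1068 × 1510 mm
U1: 755 × 1068 mm
U2: 534 × 755 mm
U3: 377 × 534 mm
→ matches U2.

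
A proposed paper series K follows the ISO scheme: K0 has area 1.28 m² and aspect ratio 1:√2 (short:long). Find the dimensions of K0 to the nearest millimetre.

951 × 1345 mm

Let the short side be w mm. Then w · w√2 = 1.28 m² = 1,280,000 mm².
w² = 1,280,000/√2, so w ≈ 951.4 mm; long side = w√2 ≈ 1345.4 mm.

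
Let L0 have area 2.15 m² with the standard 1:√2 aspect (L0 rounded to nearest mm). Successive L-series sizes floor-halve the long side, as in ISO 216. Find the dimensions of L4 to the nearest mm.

308 × 436 mm

Let L0's short side be w mm. w · w√2 = 2.15 m² = 2,150,000 mm², so w ≈ 1233.0 mm and w√2 ≈ 1743.7 mm → L0 = 1233 × 1744 mm.
L1: ⌊1744/2⌋ × 1233 = 872 × 1233 mm
L2: ⌊1233/2⌋ × 872 = 616 × 872 mm
L3: ⌊872/2⌋ × 616 = 436 × 616 mm
L4: ⌊616/2⌋ × 436 = 308 × 436 mm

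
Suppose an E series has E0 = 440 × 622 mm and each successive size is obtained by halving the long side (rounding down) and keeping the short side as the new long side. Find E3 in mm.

E1: ⌊622/2⌋ × 440 = 311 × 440 mm
E2: ⌊440/2⌋ × 311 = 220 × 311 mm
E3: ⌊311/2⌋ × 220 = 155 × 220 mm

155 × 220 mm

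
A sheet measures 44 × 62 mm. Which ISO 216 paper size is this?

B9 (44 × 62 mm)

Aspect ratio 62/44 ≈ 1.409 — close to the ISO √2 ≈ 1.414.
In the B-series (B0 = 1000 × 1414 mm): B9 = 44 × 62 mm.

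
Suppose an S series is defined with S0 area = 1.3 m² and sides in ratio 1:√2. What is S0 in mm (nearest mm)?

Let the short side be w mm. Then w · w√2 = 1.3 m² = 1,300,000 mm².
w² = 1,300,000/√2, so w ≈ 958.8 mm; long side = w√2 ≈ 1355.9 mm.

959 × 1356 mm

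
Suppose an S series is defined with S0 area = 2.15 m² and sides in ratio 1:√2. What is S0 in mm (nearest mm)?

1233 × 1744 mm

Let the short side be w mm. Then w · w√2 = 2.15 m² = 2,150,000 mm².
w² = 2,150,000/√2, so w ≈ 1233.0 mm; long side = w√2 ≈ 1743.7 mm.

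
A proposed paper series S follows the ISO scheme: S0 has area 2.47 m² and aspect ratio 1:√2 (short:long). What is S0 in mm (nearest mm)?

1322 × 1869 mm

Let the short side be w mm. Then w · w√2 = 2.47 m² = 2,470,000 mm².
w² = 2,470,000/√2, so w ≈ 1321.6 mm; long side = w√2 ≈ 1869.0 mm.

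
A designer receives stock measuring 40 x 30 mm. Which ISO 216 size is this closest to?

Aspect ratio 40/30 ≈ 1.333 (ISO target is √2 ≈ 1.414).
In the C-series (envelope sizes, between A and B): C10 = 28 × 40 mm.
Off by 2 mm total — nearest standard size.

C10 (28 × 40 mm)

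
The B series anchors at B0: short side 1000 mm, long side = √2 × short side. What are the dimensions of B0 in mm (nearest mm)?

1000 × 1414 mm

Short side = 1000 mm; long side = 1000√2 ≈ 1414.2 mm.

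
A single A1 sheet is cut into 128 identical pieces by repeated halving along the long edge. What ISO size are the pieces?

A8

128 = 2^7, so 7 halving steps.
A1 → A2 → … → A8 after 7 steps.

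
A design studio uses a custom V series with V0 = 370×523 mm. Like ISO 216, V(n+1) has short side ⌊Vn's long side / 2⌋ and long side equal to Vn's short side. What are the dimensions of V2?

V1: ⌊523/2⌋ × 370 = 261 × 370 mm
V2: ⌊370/2⌋ × 261 = 185 × 261 mm

185 × 261 mm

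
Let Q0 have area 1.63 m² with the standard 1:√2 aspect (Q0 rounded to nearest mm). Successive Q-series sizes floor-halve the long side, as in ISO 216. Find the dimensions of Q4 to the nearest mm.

Let Q0's short side be w mm. w · w√2 = 1.63 m² = 1,630,000 mm², so w ≈ 1073.6 mm and w√2 ≈ 1518.3 mm → Q0 = 1074 × 1518 mm.
Q1: ⌊1518/2⌋ × 1074 = 759 × 1074 mm
Q2: ⌊1074/2⌋ × 759 = 537 × 759 mm
Q3: ⌊759/2⌋ × 537 = 379 × 537 mm
Q4: ⌊537/2⌋ × 379 = 268 × 379 mm

268 × 379 mm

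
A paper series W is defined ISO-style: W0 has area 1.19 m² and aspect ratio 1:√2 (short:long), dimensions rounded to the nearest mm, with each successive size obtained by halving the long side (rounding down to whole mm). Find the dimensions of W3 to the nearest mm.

Let W0's short side be w mm. w · w√2 = 1.19 m² = 1,190,000 mm², so w ≈ 917.3 mm and w√2 ≈ 1297.3 mm → W0 = 917 × 1297 mm.
W1: ⌊1297/2⌋ × 917 = 648 × 917 mm
W2: ⌊917/2⌋ × 648 = 458 × 648 mm
W3: ⌊648/2⌋ × 458 = 324 × 458 mm

324 × 458 mm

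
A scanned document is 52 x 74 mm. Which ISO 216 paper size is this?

Aspect ratio 74/52 ≈ 1.423 — close to the ISO √2 ≈ 1.414.
In the A-series (A0 area = 1 m²): A8 = 52 × 74 mm.

A8 (52 × 74 mm)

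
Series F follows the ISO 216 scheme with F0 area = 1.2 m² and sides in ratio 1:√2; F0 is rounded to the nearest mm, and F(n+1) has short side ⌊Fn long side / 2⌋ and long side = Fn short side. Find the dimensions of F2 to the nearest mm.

Let F0's short side be w mm. w · w√2 = 1.2 m² = 1,200,000 mm², so w ≈ 921.2 mm and w√2 ≈ 1302.7 mm → F0 = 921 × 1303 mm.
F1: ⌊1303/2⌋ × 921 = 651 × 921 mm
F2: ⌊921/2⌋ × 651 = 460 × 651 mm

460 × 651 mm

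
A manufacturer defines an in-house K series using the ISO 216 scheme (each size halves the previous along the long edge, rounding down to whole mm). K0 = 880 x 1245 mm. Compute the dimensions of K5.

155 × 220 mm

K1: ⌊1245/2⌋ × 880 = 622 × 880 mm
K2: ⌊880/2⌋ × 622 = 440 × 622 mm
K3: ⌊622/2⌋ × 440 = 311 × 440 mm
K4: ⌊440/2⌋ × 311 = 220 × 311 mm
K5: ⌊311/2⌋ × 220 = 155 × 220 mm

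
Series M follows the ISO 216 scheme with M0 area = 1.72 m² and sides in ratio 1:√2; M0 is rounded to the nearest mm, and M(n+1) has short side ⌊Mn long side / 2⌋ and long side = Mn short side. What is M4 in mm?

275 × 390 mm

Let M0's short side be w mm. w · w√2 = 1.72 m² = 1,720,000 mm², so w ≈ 1102.8 mm and w√2 ≈ 1559.6 mm → M0 = 1103 × 1560 mm.
M1: ⌊1560/2⌋ × 1103 = 780 × 1103 mm
M2: ⌊1103/2⌋ × 780 = 551 × 780 mm
M3: ⌊780/2⌋ × 551 = 390 × 551 mm
M4: ⌊551/2⌋ × 390 = 275 × 390 mm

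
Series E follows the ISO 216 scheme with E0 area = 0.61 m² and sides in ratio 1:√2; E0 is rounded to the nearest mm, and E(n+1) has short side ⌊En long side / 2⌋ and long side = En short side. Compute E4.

Let E0's short side be w mm. w · w√2 = 0.61 m² = 610,000 mm², so w ≈ 656.8 mm and w√2 ≈ 928.8 mm → E0 = 657 × 929 mm.
E1: ⌊929/2⌋ × 657 = 464 × 657 mm
E2: ⌊657/2⌋ × 464 = 328 × 464 mm
E3: ⌊464/2⌋ × 328 = 232 × 328 mm
E4: ⌊328/2⌋ × 232 = 164 × 232 mm

164 × 232 mm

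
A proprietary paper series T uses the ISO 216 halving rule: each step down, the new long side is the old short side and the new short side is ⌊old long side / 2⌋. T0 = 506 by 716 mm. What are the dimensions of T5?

89 × 126 mm

T1: ⌊716/2⌋ × 506 = 358 × 506 mm
T2: ⌊506/2⌋ × 358 = 253 × 358 mm
T3: ⌊358/2⌋ × 253 = 179 × 253 mm
T4: ⌊253/2⌋ × 179 = 126 × 179 mm
T5: ⌊179/2⌋ × 126 = 89 × 126 mm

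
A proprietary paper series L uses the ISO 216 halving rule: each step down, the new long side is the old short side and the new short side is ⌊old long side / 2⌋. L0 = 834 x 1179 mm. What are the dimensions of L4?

208 × 294 mm

L1: ⌊1179/2⌋ × 834 = 589 × 834 mm
L2: ⌊834/2⌋ × 589 = 417 × 589 mm
L3: ⌊589/2⌋ × 417 = 294 × 417 mm
L4: ⌊417/2⌋ × 294 = 208 × 294 mm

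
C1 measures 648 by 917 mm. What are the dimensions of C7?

81 × 114 mm

C2: ⌊917/2⌋ × 648 = 458 × 648 mm
C3: ⌊648/2⌋ × 458 = 324 × 458 mm
C4: ⌊458/2⌋ × 324 = 229 × 324 mm
C5: ⌊324/2⌋ × 229 = 162 × 229 mm
C6: ⌊229/2⌋ × 162 = 114 × 162 mm
C7: ⌊162/2⌋ × 114 = 81 × 114 mm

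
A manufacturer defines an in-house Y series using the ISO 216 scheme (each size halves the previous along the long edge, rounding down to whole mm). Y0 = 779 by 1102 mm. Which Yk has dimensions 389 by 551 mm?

Y2

Y0: 779 × 1102 mm
Y1: 551 × 779 mm
Y2: 389 × 551 mm
Y3: 275 × 389 mm
→ matches Y2.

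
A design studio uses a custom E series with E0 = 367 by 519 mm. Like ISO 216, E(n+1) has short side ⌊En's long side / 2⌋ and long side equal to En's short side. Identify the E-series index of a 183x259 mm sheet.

E2

E0: 367 × 519 mm
E1: 259 × 367 mm
E2: 183 × 259 mm
E3: 129 × 183 mm
→ matches E2.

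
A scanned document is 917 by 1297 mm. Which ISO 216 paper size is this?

Aspect ratio 1297/917 ≈ 1.414 — close to the ISO √2 ≈ 1.414.
In the C-series (envelope sizes, between A and B): C0 = 917 × 1297 mm.

C0 (917 × 1297 mm)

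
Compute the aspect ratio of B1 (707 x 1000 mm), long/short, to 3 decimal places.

1000 / 707 = 1.414
Matches √2 ≈ 1.414 — the ISO 216 defining ratio.

1.414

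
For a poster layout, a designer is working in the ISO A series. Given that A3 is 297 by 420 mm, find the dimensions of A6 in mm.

105 × 148 mm

A4: ⌊420/2⌋ × 297 = 210 × 297 mm
A5: ⌊297/2⌋ × 210 = 148 × 210 mm
A6: ⌊210/2⌋ × 148 = 105 × 148 mm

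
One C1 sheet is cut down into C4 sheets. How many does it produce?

Each ISO step halves the sheet: 1 × C1 → 2 × C2 → 4 × C3 → 8 × C4
From C1 to C4 is 3 halving steps: 2^3 = 8.

8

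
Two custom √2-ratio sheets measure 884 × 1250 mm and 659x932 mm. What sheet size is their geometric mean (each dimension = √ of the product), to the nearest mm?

763 × 1079 mm

Short side: √(884 · 659) = √582556 ≈ 763.3 → 763 mm
Long side: √(1250 · 932) = √1165000 ≈ 1079.4 → 1079 mm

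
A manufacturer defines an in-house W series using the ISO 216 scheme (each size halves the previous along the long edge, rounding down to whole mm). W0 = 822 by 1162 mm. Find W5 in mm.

W1: ⌊1162/2⌋ × 822 = 581 × 822 mm
W2: ⌊822/2⌋ × 581 = 411 × 581 mm
W3: ⌊581/2⌋ × 411 = 290 × 411 mm
W4: ⌊411/2⌋ × 290 = 205 × 290 mm
W5: ⌊290/2⌋ × 205 = 145 × 205 mm

145 × 205 mm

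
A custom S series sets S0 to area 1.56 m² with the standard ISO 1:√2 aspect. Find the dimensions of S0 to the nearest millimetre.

Let the short side be w mm. Then w · w√2 = 1.56 m² = 1,560,000 mm².
w² = 1,560,000/√2, so w ≈ 1050.3 mm; long side = w√2 ≈ 1485.3 mm.

1050 × 1485 mm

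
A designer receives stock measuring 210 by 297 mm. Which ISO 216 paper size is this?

A4 (210 × 297 mm)

Aspect ratio 297/210 ≈ 1.414 — close to the ISO √2 ≈ 1.414.
In the A-series (A0 area = 1 m²): A4 = 210 × 297 mm.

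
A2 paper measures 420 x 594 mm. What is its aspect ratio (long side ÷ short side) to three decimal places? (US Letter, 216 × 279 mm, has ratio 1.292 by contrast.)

594 / 420 = 1.414
Matches √2 ≈ 1.414 — the ISO 216 defining ratio.

1.414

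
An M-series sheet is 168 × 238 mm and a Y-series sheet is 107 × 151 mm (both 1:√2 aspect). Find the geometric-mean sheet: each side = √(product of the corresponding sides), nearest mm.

Short side: √(168 · 107) = √17976 ≈ 134.1 → 134 mm
Long side: √(238 · 151) = √35938 ≈ 189.6 → 190 mm

134 × 190 mm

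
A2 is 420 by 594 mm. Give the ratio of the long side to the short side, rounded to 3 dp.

594 / 420 = 1.414
Matches √2 ≈ 1.414 — the ISO 216 defining ratio.

1.414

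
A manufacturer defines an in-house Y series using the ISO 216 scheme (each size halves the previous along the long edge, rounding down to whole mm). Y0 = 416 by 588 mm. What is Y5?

73 × 104 mm

Y1: ⌊588/2⌋ × 416 = 294 × 416 mm
Y2: ⌊416/2⌋ × 294 = 208 × 294 mm
Y3: ⌊294/2⌋ × 208 = 147 × 208 mm
Y4: ⌊208/2⌋ × 147 = 104 × 147 mm
Y5: ⌊147/2⌋ × 104 = 73 × 104 mm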